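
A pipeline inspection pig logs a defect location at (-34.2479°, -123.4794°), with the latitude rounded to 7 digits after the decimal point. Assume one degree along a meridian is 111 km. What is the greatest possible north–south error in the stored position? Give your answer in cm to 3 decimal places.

Rounding to 7 decimal places leaves the latitude within ±5e-08° of the true value.
So the N–S error is at most 5e-08 × 111000 = 0.00555 m.
That is 0.00555 m = 0.555 cm.

0.555 cm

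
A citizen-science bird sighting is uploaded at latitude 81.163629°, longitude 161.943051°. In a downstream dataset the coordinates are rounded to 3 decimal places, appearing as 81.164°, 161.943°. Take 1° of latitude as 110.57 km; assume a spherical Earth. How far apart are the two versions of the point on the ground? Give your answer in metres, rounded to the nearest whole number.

Δlat = 81.163629 − 81.164 = -0.000371°; Δlon = 161.943051 − 161.943 = +0.000051°.
N–S: -0.000371° × 110570 m/° = -41.0215 m.
E–W at 81.164°: 0.000051° × 110570 × cos 81.164° = 0.000051 × 110570 × 0.1536 ≈ 0.866199 m.
Hypotenuse of the two orthogonal shifts: √(41.0215² + 0.866199²) = 41.0306 m.

41 metres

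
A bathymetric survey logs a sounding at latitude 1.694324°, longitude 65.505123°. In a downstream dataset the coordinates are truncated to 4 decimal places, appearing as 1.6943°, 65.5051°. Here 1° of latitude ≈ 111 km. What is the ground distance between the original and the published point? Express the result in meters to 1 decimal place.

3.7 meters

Δlat = 1.694324 − 1.6943 = +0.000024°; Δlon = 65.505123 − 65.5051 = +0.000023°.
North–south shift: 0.000024 × 111000 = 2.664 m.
East–west at this latitude: 0.000023° × 111000 × cos 1.6943° ≈ 0.000023 × 110951 = 2.55188 m.
Distance: √(2.664² + 2.55188²) ≈ 3.68904 m.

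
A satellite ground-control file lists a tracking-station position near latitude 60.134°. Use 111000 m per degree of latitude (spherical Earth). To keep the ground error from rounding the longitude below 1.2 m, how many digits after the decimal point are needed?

At 60.134° one degree of longitude covers 111000 × cos 60.134° ≈ 111000 × 0.4980 ≈ 55275 m.
With N decimal places the half-ulp bound is 0.5·10⁻ᴺ°, or 0.5·10⁻ᴺ × 55275 m on the ground.
Setting 27637.5 × 10⁻ᴺ ≤ 1.2 gives 10ᴺ ≥ 2.303e+04, i.e. N ≥ 4.36.
N = 4 would give 2.76 m (too coarse); N = 5 gives 0.276 m ≤ 1.2 m.

5 decimal places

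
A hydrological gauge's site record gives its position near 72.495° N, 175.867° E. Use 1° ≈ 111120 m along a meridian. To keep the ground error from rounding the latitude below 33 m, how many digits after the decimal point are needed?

4 decimal places

One degree of latitude covers 111120 m.
Rounding to N decimal places gives at most 0.5 × 10⁻ᴺ degrees of error, i.e. 0.5 × 10⁻ᴺ × 111120 m.
Need 0.5 × 111120 × 10⁻ᴺ ≤ 33 → 10⁻ᴺ ≤ 5.940e-04, so N ≥ 3.23.
N = 3 would give 55.6 m (too coarse); N = 4 gives 5.56 m ≤ 33 m.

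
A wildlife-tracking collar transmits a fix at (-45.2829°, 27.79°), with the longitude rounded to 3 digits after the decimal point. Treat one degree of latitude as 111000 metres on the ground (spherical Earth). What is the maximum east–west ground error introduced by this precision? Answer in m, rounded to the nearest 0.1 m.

39.1 m

Rounding to 3 decimal places leaves the longitude within ±0.0005° of the true value.
At latitude 45.2829° a degree of longitude spans 111000 m × cos 45.2829° = 111000 × 0.7036 ≈ 78100.4 m.
So at most 0.0005° × 78100.4 ≈ 39.0502 m east–west.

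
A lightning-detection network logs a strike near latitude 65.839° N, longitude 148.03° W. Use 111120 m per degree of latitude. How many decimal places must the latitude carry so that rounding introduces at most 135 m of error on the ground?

3

One degree of latitude covers 111120 m.
With N decimal places the half-ulp bound is 0.5·10⁻ᴺ°, or 0.5·10⁻ᴺ × 111120 m on the ground.
Need 0.5 × 111120 × 10⁻ᴺ ≤ 135 → 10⁻ᴺ ≤ 2.430e-03, so N ≥ 2.61.
So 3 decimal places suffice (55.6 m); 2 would allow up to 556 m.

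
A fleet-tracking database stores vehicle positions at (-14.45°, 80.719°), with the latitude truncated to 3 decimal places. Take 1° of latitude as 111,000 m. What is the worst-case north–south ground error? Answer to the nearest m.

Truncating at 3 decimal places can drop up to a full unit in the last place, so the latitude may be off by as much as 0.001°.
North–south distance: 0.001° × 111000 m/° = 111 m.

111 m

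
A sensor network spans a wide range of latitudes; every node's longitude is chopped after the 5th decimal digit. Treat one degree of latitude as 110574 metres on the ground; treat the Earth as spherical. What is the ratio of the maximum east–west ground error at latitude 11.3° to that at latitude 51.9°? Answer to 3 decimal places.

Truncating at 5 decimal places can drop up to a full unit in the last place, so the longitude may be off by as much as 1e-05°.
At 11.3°: 1e-05° × 110574 × cos 11.3° = 1e-05 × 110574 × 0.9806 ≈ 1.0843 m.
Error at 51.9° = 1e-05° × 110574 × cos 51.9° ≈ 1.1057 × 0.6170 = 0.68228 m.
The ratio reduces to cos 11.3° / cos 51.9° = 0.9806/0.6170 ≈ 1.5892.

1.589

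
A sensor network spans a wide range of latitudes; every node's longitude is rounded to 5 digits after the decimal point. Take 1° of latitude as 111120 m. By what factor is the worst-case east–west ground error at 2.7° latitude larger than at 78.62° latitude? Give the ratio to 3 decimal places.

Rounding to 5 decimal places leaves the longitude within ±5e-06° of the true value.
Error at 2.7° = 5e-06° × 111120 × cos 2.7° ≈ 0.5556 × 0.9989 = 0.55498 m.
Error at 78.62° = 5e-06° × 111120 × cos 78.62° ≈ 0.5556 × 0.1973 = 0.10963 m.
Ratio: 0.55498 / 0.10963 = cos 2.7° / cos 78.62° ≈ 5.0624.

5.062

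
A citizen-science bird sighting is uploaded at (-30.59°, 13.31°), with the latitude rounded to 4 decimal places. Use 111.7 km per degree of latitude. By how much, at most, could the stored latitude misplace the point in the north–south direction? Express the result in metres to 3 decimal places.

Rounding to 4 decimal places leaves the latitude within ±5e-05° of the true value.
North–south distance: 5e-05° × 111700 m/° = 5.585 m.

5.585 metres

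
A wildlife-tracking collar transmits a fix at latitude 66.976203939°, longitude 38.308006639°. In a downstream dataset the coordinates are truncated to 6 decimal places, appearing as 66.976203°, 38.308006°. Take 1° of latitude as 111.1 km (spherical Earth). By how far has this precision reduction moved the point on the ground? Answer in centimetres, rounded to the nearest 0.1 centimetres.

Δlat = 66.976203939 − 66.976203 = +0.000000939°; Δlon = 38.308006639 − 38.308006 = +0.000000639°.
N–S: 0.000000939° × 111100 m/° = 0.104323 m.
East–west at this latitude: 0.000000639° × 111100 × cos 66.9762° ≈ 0.000000639 × 43452.7 = 0.0277663 m.
Combined displacement = (0.104323² + 0.0277663²)^½ ≈ 0.107955 m.
That is 0.107955 m = 10.795 cm.

10.8 centimetres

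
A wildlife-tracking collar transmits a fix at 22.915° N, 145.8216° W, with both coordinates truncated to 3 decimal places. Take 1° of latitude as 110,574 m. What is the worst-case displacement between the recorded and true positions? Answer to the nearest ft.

493 ft

Truncating at 3 decimal places can drop up to a full unit in the last place, so each coordinate may be off by as much as 0.001°.
North–south component: 0.001° × 110574 = 110.574 m.
East–west component at 22.915°: 0.001° × 110574 × cos 22.915° ≈ 0.001 × 101848 ≈ 101.848 m.
The two errors are perpendicular, so the maximum displacement is √(110.574² + 101.848²) ≈ 150.332 m.
In feet: 150.332 m ÷ 0.3048 ≈ 493.21 ft.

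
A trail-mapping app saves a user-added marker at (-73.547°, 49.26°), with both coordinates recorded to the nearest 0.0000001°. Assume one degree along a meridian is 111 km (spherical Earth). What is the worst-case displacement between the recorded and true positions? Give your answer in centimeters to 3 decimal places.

0.577 centimeters

Rounding to 7 decimal places leaves each coordinate within ±5e-08° of the true value.
N–S: 5e-08° × 111000 m/° = 0.00555 m.
E–W at 73.547°: 5e-08° × 111000 × cos 73.547° = 5e-08 × 111000 × 0.2832 ≈ 0.00157192 m.
Combining orthogonally: (0.00555² + 0.00157192²)^½ ≈ 0.00576831 m.
That is 0.00576831 m = 0.57683 cm.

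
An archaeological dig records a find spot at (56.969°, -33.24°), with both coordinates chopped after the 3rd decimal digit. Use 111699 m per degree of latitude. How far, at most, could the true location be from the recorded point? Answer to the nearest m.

127 m

Truncating at 3 decimal places can drop up to a full unit in the last place, so each coordinate may be off by as much as 0.001°.
North–south component: 0.001° × 111699 = 111.699 m.
Longitude error → 0.001 × 111699 × cos 56.969° = 0.001 × 111699 × 0.5451 ≈ 60.8863 m.
Combining orthogonally: (111.699² + 60.8863²)^½ ≈ 127.216 m.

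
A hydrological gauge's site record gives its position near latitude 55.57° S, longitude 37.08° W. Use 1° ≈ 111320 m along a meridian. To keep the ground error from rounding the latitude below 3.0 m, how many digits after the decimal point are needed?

5 decimal places

One degree of latitude covers 111320 m.
Rounding to N decimal places gives at most 0.5 × 10⁻ᴺ degrees of error, i.e. 0.5 × 10⁻ᴺ × 111320 m.
Setting 55660 × 10⁻ᴺ ≤ 3.0 gives 10ᴺ ≥ 1.855e+04, i.e. N ≥ 4.27.
At 4 places the error can reach 5.57 m, but 5 places keeps it to 0.557 m.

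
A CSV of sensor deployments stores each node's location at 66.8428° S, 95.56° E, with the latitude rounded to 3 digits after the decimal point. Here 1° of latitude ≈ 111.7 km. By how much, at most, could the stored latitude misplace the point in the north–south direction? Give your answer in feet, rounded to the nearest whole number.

183 feet

Rounding to 3 decimal places leaves the latitude within ±0.0005° of the true value.
Along the meridian that is 0.0005° × 111700 m/° = 55.85 m.
Converting: 55.85 m × 3.2808 ft/m ≈ 183.23 ft.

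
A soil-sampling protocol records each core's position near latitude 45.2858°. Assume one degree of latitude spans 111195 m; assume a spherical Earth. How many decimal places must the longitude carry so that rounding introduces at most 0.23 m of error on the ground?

6 decimal places

At 45.2858° one degree of longitude covers 111195 × cos 45.2858° ≈ 111195 × 0.7036 ≈ 78233.6 m.
Rounding to N decimal places gives at most 0.5 × 10⁻ᴺ degrees of error, i.e. 0.5 × 10⁻ᴺ × 78233.6 m.
Need 0.5 × 78233.6 × 10⁻ᴺ ≤ 0.23 → 10⁻ᴺ ≤ 5.880e-06, so N ≥ 5.23.
At 5 places the error can reach 0.391 m, but 6 places keeps it to 0.0391 m.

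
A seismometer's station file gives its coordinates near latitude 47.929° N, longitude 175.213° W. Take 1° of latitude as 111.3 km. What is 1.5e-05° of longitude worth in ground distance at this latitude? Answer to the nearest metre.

1.5e-05° of longitude at 47.929° is 1.5e-05 × 111300 × cos 47.929° ≈ 1.5e-05 × 74576.7 = 1.11865 m.

1 metres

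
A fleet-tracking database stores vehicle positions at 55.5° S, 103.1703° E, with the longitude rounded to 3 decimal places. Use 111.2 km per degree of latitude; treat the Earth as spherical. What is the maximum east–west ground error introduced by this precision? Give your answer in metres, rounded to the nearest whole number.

Rounding to 3 decimal places leaves the longitude within ±0.0005° of the true value.
Parallels shrink by cos φ, so at 55.5° a degree of longitude is 111200 × 0.5664 ≈ 62984.4 m.
So at most 0.0005° × 62984.4 ≈ 31.4922 m east–west.

31 metres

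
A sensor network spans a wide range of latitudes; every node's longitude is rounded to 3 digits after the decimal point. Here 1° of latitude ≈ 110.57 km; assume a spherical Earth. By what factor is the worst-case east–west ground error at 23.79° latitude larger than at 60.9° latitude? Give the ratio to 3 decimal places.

Rounding to 3 decimal places leaves the longitude within ±0.0005° of the true value.
Error at 23.79° = 0.0005° × 110570 × cos 23.79° ≈ 55.285 × 0.9150 = 50.587 m.
At 60.9°: 0.0005° × 110570 × cos 60.9° = 0.0005 × 110570 × 0.4863 ≈ 26.887 m.
The ratio reduces to cos 23.79° / cos 60.9° = 0.9150/0.4863 ≈ 1.8815.

1.881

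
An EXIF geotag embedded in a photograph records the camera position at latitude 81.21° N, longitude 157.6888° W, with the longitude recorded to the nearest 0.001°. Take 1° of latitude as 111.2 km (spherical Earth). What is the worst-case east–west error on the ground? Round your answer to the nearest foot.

Rounding to 3 decimal places leaves the longitude within ±0.0005° of the true value.
One degree of longitude at 81.21° is 111200 × cos 81.21° ≈ 111200 × 0.1528 = 16992.8 m.
Maximum E–W displacement: 0.0005 × 16992.8 = 8.49642 m.
Converting: 8.49642 m × 3.2808 ft/m ≈ 27.875 ft.

28 feet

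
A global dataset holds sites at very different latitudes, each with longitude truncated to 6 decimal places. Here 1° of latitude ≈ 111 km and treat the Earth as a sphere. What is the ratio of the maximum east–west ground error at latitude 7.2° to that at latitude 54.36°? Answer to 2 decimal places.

1.70

Truncating at 6 decimal places can drop up to a full unit in the last place, so the longitude may be off by as much as 1e-06°.
Error at 7.2° = 1e-06° × 111000 × cos 7.2° ≈ 0.111 × 0.9921 = 0.11012 m.
Error at 54.36° = 1e-06° × 111000 × cos 54.36° ≈ 0.111 × 0.5827 = 0.064679 m.
The ratio reduces to cos 7.2° / cos 54.36° = 0.9921/0.5827 ≈ 1.7026.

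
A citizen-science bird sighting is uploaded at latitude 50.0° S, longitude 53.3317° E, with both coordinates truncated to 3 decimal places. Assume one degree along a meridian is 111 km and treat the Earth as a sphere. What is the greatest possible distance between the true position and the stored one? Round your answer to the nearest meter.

132 meters

Truncating at 3 decimal places can drop up to a full unit in the last place, so each coordinate may be off by as much as 0.001°.
North–south component: 0.001° × 111000 = 111 m.
E–W at 50°: 0.001° × 111000 × cos 50° = 0.001 × 111000 × 0.6428 ≈ 71.3494 m.
The two errors are perpendicular, so the maximum displacement is √(111² + 71.3494²) ≈ 131.954 m.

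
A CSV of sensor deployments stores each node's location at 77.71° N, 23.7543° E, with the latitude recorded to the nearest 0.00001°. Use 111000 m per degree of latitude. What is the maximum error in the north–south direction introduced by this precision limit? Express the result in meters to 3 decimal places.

Rounding to 5 decimal places leaves the latitude within ±5e-06° of the true value.
Along the meridian that is 5e-06° × 111000 m/° = 0.555 m.

0.555 meters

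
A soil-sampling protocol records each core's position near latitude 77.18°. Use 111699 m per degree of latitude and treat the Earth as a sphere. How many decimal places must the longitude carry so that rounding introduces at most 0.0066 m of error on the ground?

At 77.18° one degree of longitude covers 111699 × cos 77.18° ≈ 111699 × 0.2219 ≈ 24784.8 m.
N decimal places → at most half a unit in the last place, 0.5 × 10⁻ᴺ° = 24784.8/2 × 10⁻ᴺ m.
Need 0.5 × 24784.8 × 10⁻ᴺ ≤ 0.0066 → 10⁻ᴺ ≤ 5.326e-07, so N ≥ 6.27.
At 6 places the error can reach 0.0124 m, but 7 places keeps it to 0.00124 m.

7 decimal places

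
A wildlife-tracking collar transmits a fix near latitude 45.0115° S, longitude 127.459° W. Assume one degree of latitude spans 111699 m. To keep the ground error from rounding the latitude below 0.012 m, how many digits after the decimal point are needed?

One degree of latitude covers 111699 m.
N decimal places → at most half a unit in the last place, 0.5 × 10⁻ᴺ° = 111699/2 × 10⁻ᴺ m.
Need 0.5 × 111699 × 10⁻ᴺ ≤ 0.012 → 10⁻ᴺ ≤ 2.149e-07, so N ≥ 6.67.
At 6 places the error can reach 0.0558 m, but 7 places keeps it to 0.00558 m.

7 decimal places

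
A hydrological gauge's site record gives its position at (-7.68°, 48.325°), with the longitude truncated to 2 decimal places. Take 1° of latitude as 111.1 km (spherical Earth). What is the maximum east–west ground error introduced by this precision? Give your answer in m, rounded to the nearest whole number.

Truncating at 2 decimal places can drop up to a full unit in the last place, so the longitude may be off by as much as 0.01°.
One degree of longitude at 7.68° is 111100 × cos 7.68° ≈ 111100 × 0.9910 = 110103 m.
So at most 0.01° × 110103 ≈ 1101.03 m east–west.

1101 m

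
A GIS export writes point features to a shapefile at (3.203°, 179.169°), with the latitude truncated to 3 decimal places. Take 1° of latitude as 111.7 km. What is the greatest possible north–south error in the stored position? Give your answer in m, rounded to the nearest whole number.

112 m

Truncating at 3 decimal places can drop up to a full unit in the last place, so the latitude may be off by as much as 0.001°.
Along the meridian that is 0.001° × 111700 m/° = 111.7 m.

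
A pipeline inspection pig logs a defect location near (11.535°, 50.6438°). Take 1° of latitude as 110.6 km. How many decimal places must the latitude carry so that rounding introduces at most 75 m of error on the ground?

One degree of latitude covers 110600 m.
N decimal places → at most half a unit in the last place, 0.5 × 10⁻ᴺ° = 110600/2 × 10⁻ᴺ m.
Need 0.5 × 110600 × 10⁻ᴺ ≤ 75 → 10⁻ᴺ ≤ 1.356e-03, so N ≥ 2.87.
At 2 places the error can reach 553 m, but 3 places keeps it to 55.3 m.

3 decimal places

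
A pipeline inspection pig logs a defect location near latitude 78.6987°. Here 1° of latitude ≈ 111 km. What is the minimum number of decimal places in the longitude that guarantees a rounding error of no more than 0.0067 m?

At 78.6987° one degree of longitude covers 111000 × cos 78.6987° ≈ 111000 × 0.1960 ≈ 21752.5 m.
N decimal places → at most half a unit in the last place, 0.5 × 10⁻ᴺ° = 21752.5/2 × 10⁻ᴺ m.
Setting 10876.2 × 10⁻ᴺ ≤ 0.0067 gives 10ᴺ ≥ 1.623e+06, i.e. N ≥ 6.21.
N = 6 would give 0.0109 m (too coarse); N = 7 gives 0.00109 m ≤ 0.0067 m.

7 decimal places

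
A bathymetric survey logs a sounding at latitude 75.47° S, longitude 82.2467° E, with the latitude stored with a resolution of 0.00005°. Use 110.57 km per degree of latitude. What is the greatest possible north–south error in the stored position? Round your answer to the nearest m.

3 m

With a 0.00005° grid the true value lies within half a step, ±0.00005°/2 = ±2.5e-05°, of the stored one.
North–south distance: 2.5e-05° × 110570 m/° = 2.76425 m.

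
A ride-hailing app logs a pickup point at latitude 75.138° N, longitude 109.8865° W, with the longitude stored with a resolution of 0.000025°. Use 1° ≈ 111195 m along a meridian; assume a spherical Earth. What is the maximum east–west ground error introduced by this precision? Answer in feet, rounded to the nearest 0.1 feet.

1.2 feet

With a 0.000025° grid the true value lies within half a step, ±0.000025°/2 = ±1.25e-05°, of the stored one.
One degree of longitude at 75.138° is 111195 × cos 75.138° ≈ 111195 × 0.2565 = 28520.6 m.
Maximum E–W displacement: 1.25e-05 × 28520.6 = 0.356508 m.
In feet: 0.356508 m ÷ 0.3048 ≈ 1.1696 ft.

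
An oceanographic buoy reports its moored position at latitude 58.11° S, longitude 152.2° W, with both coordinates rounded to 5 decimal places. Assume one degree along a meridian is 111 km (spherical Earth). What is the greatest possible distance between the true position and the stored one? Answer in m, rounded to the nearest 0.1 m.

0.6 m

Rounding to 5 decimal places leaves each coordinate within ±5e-06° of the true value.
N–S: 5e-06° × 111000 m/° = 0.555 m.
East–west component at 58.11°: 5e-06° × 111000 × cos 58.11° ≈ 5e-06 × 58640.2 ≈ 0.293201 m.
Combining orthogonally: (0.555² + 0.293201²)^½ ≈ 0.627688 m.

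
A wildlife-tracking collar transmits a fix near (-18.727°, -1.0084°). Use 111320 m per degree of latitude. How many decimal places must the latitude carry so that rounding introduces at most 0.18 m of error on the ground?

One degree of latitude covers 111320 m.
With N decimal places the half-ulp bound is 0.5·10⁻ᴺ°, or 0.5·10⁻ᴺ × 111320 m on the ground.
Setting 55660 × 10⁻ᴺ ≤ 0.18 gives 10ᴺ ≥ 3.092e+05, i.e. N ≥ 5.49.
So 6 decimal places suffice (0.0557 m); 5 would allow up to 0.557 m.

6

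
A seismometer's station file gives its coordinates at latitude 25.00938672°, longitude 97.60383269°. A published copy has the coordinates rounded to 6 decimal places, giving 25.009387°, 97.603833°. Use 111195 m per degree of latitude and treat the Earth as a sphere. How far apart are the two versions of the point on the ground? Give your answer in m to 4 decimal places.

0.0441 m

Δlat = 25.00938672 − 25.009387 = -0.00000028°; Δlon = 97.60383269 − 97.603833 = -0.00000031°.
N–S: -0.00000028° × 111195 m/° = -0.0311346 m.
E–W at 25.0094°: -0.00000031° × 111195 × cos 25.0094° = -0.00000031 × 111195 × 0.9062 ≈ -0.0312384 m.
Combined displacement = (0.0311346² + 0.0312384²)^½ ≈ 0.0441045 m.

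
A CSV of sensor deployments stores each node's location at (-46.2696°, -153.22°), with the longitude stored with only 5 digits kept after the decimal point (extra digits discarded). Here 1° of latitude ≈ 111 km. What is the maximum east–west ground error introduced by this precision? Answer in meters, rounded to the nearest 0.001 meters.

0.767 meters

Truncating at 5 decimal places can drop up to a full unit in the last place, so the longitude may be off by as much as 1e-05°.
One degree of longitude at 46.2696° is 111000 × cos 46.2696° ≈ 111000 × 0.6913 = 76730.5 m.
So at most 1e-05° × 76730.5 ≈ 0.767305 m east–west.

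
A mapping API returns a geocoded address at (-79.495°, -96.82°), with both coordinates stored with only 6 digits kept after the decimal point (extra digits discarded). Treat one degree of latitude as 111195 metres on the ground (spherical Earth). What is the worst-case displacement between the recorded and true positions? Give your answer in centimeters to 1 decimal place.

11.3 centimeters

Truncating at 6 decimal places can drop up to a full unit in the last place, so each coordinate may be off by as much as 1e-06°.
N–S: 1e-06° × 111195 m/° = 0.111195 m.
E–W at 79.495°: 1e-06° × 111195 × cos 79.495° = 1e-06 × 111195 × 0.1823 ≈ 0.0202732 m.
Combining orthogonally: (0.111195² + 0.0202732²)^½ ≈ 0.113028 m.
That is 0.113028 m = 11.303 cm.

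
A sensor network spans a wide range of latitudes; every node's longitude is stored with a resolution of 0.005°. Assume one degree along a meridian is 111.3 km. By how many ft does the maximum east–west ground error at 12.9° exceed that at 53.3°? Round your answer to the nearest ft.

With a 0.005° grid the true value lies within half a step, ±0.005°/2 = ±0.0025°, of the stored one.
Error at 12.9° = 0.0025° × 111300 × cos 12.9° ≈ 278.25 × 0.9748 = 271.23 m.
Error at 53.3° = 0.0025° × 111300 × cos 53.3° ≈ 278.25 × 0.5976 = 166.29 m.
So the lower-latitude error exceeds the higher by 271.23 − 166.29 = 104.94 m.
In feet: 104.938 m ÷ 0.3048 ≈ 344.29 ft.

344 ft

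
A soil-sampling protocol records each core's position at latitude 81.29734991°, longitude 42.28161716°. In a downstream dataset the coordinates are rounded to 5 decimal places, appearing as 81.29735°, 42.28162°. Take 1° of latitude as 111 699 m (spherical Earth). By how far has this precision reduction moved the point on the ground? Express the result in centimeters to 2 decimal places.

4.90 centimeters

The latitude changed by -0.00000009° and the longitude by -0.00000284°.
North–south shift: -0.00000009 × 111699 = -0.0100529 m.
East–west at this latitude: -0.00000284° × 111699 × cos 81.2973° ≈ -0.00000284 × 16900.8 = -0.0479982 m.
Combined displacement = (0.0100529² + 0.0479982²)^½ ≈ 0.0490397 m.
That is 0.0490397 m = 4.904 cm.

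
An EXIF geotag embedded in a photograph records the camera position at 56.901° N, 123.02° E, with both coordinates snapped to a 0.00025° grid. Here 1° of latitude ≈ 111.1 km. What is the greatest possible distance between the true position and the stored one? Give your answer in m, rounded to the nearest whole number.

16 m

With a 0.00025° grid the true value lies within half a step, ±0.00025°/2 = ±0.000125°, of the stored one.
N–S: 0.000125° × 111100 m/° = 13.8875 m.
East–west component at 56.901°: 0.000125° × 111100 × cos 56.901° ≈ 0.000125 × 60670.3 ≈ 7.58379 m.
Worst case both components are at the extreme and orthogonal: √(13.8875² + 7.58379²) ≈ 15.8233 m.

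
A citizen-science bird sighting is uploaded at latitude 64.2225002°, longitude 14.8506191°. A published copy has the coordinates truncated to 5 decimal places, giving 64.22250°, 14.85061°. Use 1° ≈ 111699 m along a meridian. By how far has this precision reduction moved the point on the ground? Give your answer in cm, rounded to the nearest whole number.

44 cm

The latitude changed by +0.0000002° and the longitude by +0.0000091°.
North–south shift: 0.0000002 × 111699 = 0.0223398 m.
E–W at 64.2225°: 0.0000091° × 111699 × cos 64.2225° = 0.0000091 × 111699 × 0.4349 ≈ 0.442036 m.
Distance: √(0.0223398² + 0.442036²) ≈ 0.4426 m.
That is 0.4426 m = 44.26 cm.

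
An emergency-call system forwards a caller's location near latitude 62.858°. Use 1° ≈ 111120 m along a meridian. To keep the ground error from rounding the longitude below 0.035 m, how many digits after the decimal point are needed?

At 62.858° one degree of longitude covers 111120 × cos 62.858° ≈ 111120 × 0.4562 ≈ 50692.6 m.
Rounding to N decimal places gives at most 0.5 × 10⁻ᴺ degrees of error, i.e. 0.5 × 10⁻ᴺ × 50692.6 m.
Need 0.5 × 50692.6 × 10⁻ᴺ ≤ 0.035 → 10⁻ᴺ ≤ 1.381e-06, so N ≥ 5.86.
N = 5 would give 0.253 m (too coarse); N = 6 gives 0.0253 m ≤ 0.035 m.

6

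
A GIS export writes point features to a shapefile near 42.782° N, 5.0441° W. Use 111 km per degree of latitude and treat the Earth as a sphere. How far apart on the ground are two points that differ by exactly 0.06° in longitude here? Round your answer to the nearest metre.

4888 metres

One degree of longitude here spans 111000 × cos 42.782° = 111000 × 0.7339 ≈ 81467.7 m; 0.06° of that is 4888.06 m.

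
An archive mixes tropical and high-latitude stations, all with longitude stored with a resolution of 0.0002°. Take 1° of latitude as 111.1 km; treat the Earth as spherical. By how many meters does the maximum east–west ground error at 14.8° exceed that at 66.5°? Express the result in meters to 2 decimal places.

With a 0.0002° grid the true value lies within half a step, ±0.0002°/2 = ±0.0001°, of the stored one.
At 14.8°: 0.0001° × 111100 × cos 14.8° = 0.0001 × 111100 × 0.9668 ≈ 10.741 m.
At 66.5°: 0.0001° × 111100 × cos 66.5° = 0.0001 × 111100 × 0.3987 ≈ 4.4301 m.
So the lower-latitude error exceeds the higher by 10.741 − 4.4301 = 6.3113 m.

6.31 meters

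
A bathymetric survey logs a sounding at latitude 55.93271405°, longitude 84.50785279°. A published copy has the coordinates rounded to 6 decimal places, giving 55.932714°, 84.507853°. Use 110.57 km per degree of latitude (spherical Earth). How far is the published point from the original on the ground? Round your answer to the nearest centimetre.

1 centimetres

Δlat = 55.93271405 − 55.932714 = +0.00000005°; Δlon = 84.50785279 − 84.507853 = -0.00000021°.
N–S: 0.00000005° × 110570 m/° = 0.0055285 m.
East–west at this latitude: -0.00000021° × 110570 × cos 55.9327° ≈ -0.00000021 × 61937.6 = -0.0130069 m.
Combined displacement = (0.0055285² + 0.0130069²)^½ ≈ 0.0141331 m.
That is 0.0141331 m = 1.4133 cm.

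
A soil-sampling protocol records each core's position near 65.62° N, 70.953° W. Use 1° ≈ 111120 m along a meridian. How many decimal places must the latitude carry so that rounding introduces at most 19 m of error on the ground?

4 decimal places

One degree of latitude covers 111120 m.
Rounding to N decimal places gives at most 0.5 × 10⁻ᴺ degrees of error, i.e. 0.5 × 10⁻ᴺ × 111120 m.
Need 0.5 × 111120 × 10⁻ᴺ ≤ 19 → 10⁻ᴺ ≤ 3.420e-04, so N ≥ 3.47.
N = 3 would give 55.6 m (too coarse); N = 4 gives 5.56 m ≤ 19 m.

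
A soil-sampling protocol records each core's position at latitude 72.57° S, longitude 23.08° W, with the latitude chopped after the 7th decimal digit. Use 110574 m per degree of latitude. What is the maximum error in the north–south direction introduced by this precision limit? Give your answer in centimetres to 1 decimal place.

Truncating at 7 decimal places can drop up to a full unit in the last place, so the latitude may be off by as much as 1e-07°.
North–south distance: 1e-07° × 110574 m/° = 0.0110574 m.
That is 0.0110574 m = 1.1057 cm.

1.1 centimetres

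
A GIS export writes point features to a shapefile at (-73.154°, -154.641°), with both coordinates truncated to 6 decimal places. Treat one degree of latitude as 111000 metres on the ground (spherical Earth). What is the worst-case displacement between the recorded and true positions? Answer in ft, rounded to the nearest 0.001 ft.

Truncating at 6 decimal places can drop up to a full unit in the last place, so each coordinate may be off by as much as 1e-06°.
North–south component: 1e-06° × 111000 = 0.111 m.
East–west component at 73.154°: 1e-06° × 111000 × cos 73.154° ≈ 1e-06 × 32167.8 ≈ 0.0321678 m.
Combining orthogonally: (0.111² + 0.0321678²)^½ ≈ 0.115567 m.
Converting: 0.115567 m × 3.2808 ft/m ≈ 0.37916 ft.

0.379 ft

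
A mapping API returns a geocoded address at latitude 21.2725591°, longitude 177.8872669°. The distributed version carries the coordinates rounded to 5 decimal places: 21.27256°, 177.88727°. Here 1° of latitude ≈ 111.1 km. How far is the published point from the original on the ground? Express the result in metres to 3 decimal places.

Δlat = 21.2725591 − 21.27256 = -0.0000009°; Δlon = 177.8872669 − 177.88727 = -0.0000031°.
North–south shift: -0.0000009 × 111100 = -0.09999 m.
E–W at 21.2726°: -0.0000031° × 111100 × cos 21.2726° = -0.0000031 × 111100 × 0.9319 ≈ -0.320944 m.
Combined displacement = (0.09999² + 0.320944²)^½ ≈ 0.336159 m.

0.336 metres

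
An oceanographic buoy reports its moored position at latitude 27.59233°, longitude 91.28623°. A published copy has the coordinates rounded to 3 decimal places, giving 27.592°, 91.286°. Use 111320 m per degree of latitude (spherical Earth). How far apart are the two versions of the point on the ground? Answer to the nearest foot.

The latitude changed by +0.00033° and the longitude by +0.00023°.
North–south shift: 0.00033 × 111320 = 36.7356 m.
East–west at this latitude: 0.00023° × 111320 × cos 27.592° ≈ 0.00023 × 98659.4 = 22.6917 m.
Hypotenuse of the two orthogonal shifts: √(36.7356² + 22.6917²) = 43.1789 m.
In feet: 43.1789 m ÷ 0.3048 ≈ 141.66 ft.

142 feet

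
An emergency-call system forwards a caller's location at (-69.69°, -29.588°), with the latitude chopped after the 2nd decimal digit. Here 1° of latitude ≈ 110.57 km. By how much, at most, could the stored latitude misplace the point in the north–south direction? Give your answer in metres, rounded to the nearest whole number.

Truncating at 2 decimal places can drop up to a full unit in the last place, so the latitude may be off by as much as 0.01°.
North–south distance: 0.01° × 110570 m/° = 1105.7 m.

1106 metres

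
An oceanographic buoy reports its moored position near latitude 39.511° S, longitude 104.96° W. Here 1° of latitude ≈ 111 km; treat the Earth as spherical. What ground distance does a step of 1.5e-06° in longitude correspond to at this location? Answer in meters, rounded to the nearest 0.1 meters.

0.1 meters

1.5e-06° of longitude at 39.511° is 1.5e-06 × 111000 × cos 39.511° ≈ 1.5e-06 × 85636.8 = 0.128455 m.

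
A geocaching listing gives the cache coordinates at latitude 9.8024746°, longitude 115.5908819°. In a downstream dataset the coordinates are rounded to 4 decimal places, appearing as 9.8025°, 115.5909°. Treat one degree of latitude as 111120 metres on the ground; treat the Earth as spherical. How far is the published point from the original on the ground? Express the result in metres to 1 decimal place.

3.4 metres

The latitude changed by -0.0000254° and the longitude by -0.0000181°.
N–S: -0.0000254° × 111120 m/° = -2.82245 m.
East–west at this latitude: -0.0000181° × 111120 × cos 9.8025° ≈ -0.0000181 × 109498 = -1.98191 m.
Distance: √(2.82245² + 1.98191²) ≈ 3.44879 m.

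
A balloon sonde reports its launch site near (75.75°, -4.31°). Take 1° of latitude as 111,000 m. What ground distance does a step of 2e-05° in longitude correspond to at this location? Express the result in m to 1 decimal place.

One degree of longitude here spans 111000 × cos 75.75° = 111000 × 0.2462 ≈ 27323 m; 2e-05° of that is 0.54646 m.

0.5 m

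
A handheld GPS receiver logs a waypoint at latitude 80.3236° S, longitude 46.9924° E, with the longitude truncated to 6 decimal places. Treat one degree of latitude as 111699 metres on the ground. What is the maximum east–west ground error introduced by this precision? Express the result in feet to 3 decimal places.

Truncating at 6 decimal places can drop up to a full unit in the last place, so the longitude may be off by as much as 1e-06°.
One degree of longitude at 80.3236° is 111699 × cos 80.3236° ≈ 111699 × 0.1681 = 18774.7 m.
East–west error: 1e-06° × 18774.7 m/° ≈ 0.0187747 m.
Converting: 0.0187747 m × 3.2808 ft/m ≈ 0.061597 ft.

0.062 feet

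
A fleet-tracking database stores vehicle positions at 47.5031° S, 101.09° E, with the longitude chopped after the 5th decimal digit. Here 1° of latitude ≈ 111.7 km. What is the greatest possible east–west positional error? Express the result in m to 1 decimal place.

0.8 m

Truncating at 5 decimal places can drop up to a full unit in the last place, so the longitude may be off by as much as 1e-05°.
One degree of longitude at 47.5031° is 111700 × cos 47.5031° ≈ 111700 × 0.6756 = 75459 m.
East–west error: 1e-05° × 75459 m/° ≈ 0.75459 m.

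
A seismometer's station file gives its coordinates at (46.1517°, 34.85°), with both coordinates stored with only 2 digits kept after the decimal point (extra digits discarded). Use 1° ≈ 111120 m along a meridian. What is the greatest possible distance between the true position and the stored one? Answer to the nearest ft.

Truncating at 2 decimal places can drop up to a full unit in the last place, so each coordinate may be off by as much as 0.01°.
North–south component: 0.01° × 111120 = 1111.2 m.
E–W at 46.1517°: 0.01° × 111120 × cos 46.1517° = 0.01 × 111120 × 0.6928 ≈ 769.785 m.
Worst case both components are at the extreme and orthogonal: √(1111.2² + 769.785²) ≈ 1351.79 m.
In feet: 1351.79 m ÷ 0.3048 ≈ 4435 ft.

4435 ft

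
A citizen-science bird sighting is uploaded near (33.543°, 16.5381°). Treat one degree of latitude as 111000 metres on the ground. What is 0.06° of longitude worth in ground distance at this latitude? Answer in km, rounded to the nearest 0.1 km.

5.6 km

At 33.543° a degree of longitude is 111000 × cos 33.543° ≈ 92515.3 m, so 0.06° corresponds to 5550.92 m.
That is 5550.92 m = 5.5509 km.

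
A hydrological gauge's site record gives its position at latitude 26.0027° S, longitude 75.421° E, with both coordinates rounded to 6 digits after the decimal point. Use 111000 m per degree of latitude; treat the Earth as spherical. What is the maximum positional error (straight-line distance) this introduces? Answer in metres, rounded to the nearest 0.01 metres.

0.07 metres

Rounding to 6 decimal places leaves each coordinate within ±5e-07° of the true value.
North–south component: 5e-07° × 111000 = 0.0555 m.
East–west component at 26.0027°: 5e-07° × 111000 × cos 26.0027° ≈ 5e-07 × 99763.8 ≈ 0.0498819 m.
Combining orthogonally: (0.0555² + 0.0498819²)^½ ≈ 0.0746221 m.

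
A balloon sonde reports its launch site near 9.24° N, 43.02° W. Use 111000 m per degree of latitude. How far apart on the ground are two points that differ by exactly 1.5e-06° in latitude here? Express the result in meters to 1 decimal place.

1.5e-06° × 111000 m/° = 0.1665 m.

0.2 meters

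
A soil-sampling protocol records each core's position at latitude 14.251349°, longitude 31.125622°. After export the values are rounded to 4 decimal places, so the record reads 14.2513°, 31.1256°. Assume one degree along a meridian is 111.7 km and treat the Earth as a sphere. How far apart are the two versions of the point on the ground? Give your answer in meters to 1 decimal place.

The latitude changed by +0.000049° and the longitude by +0.000022°.
North–south shift: 0.000049 × 111700 = 5.4733 m.
E–W at 14.2513°: 0.000022° × 111700 × cos 14.2513° = 0.000022 × 111700 × 0.9692 ≈ 2.38177 m.
Combined displacement = (5.4733² + 2.38177²)^½ ≈ 5.96908 m.

6.0 meters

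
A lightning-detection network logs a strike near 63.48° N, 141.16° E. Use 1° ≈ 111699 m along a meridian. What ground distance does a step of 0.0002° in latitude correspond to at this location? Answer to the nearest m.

0.0002° × 111699 m/° = 22.3398 m.

22 m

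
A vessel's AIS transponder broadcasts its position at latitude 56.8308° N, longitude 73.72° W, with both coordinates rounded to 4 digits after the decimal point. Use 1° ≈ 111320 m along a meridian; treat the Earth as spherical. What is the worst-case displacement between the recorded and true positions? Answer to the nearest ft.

21 ft

Rounding to 4 decimal places leaves each coordinate within ±5e-05° of the true value.
North–south component: 5e-05° × 111320 = 5.566 m.
E–W at 56.8308°: 5e-05° × 111320 × cos 56.8308° = 5e-05 × 111320 × 0.5471 ≈ 3.04523 m.
Worst case both components are at the extreme and orthogonal: √(5.566² + 3.04523²) ≈ 6.34459 m.
Converting: 6.34459 m × 3.2808 ft/m ≈ 20.816 ft.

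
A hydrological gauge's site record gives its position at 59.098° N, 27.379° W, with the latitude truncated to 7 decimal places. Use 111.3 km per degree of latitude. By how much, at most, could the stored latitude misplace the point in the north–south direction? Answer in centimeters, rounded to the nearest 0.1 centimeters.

Truncating at 7 decimal places can drop up to a full unit in the last place, so the latitude may be off by as much as 1e-07°.
North–south distance: 1e-07° × 111300 m/° = 0.01113 m.
That is 0.01113 m = 1.113 cm.

1.1 centimeters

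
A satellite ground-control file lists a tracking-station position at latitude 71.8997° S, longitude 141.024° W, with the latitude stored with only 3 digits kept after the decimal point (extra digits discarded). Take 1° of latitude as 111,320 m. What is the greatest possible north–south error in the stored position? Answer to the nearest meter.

111 meters

Truncating at 3 decimal places can drop up to a full unit in the last place, so the latitude may be off by as much as 0.001°.
So the N–S error is at most 0.001 × 111320 = 111.32 m.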